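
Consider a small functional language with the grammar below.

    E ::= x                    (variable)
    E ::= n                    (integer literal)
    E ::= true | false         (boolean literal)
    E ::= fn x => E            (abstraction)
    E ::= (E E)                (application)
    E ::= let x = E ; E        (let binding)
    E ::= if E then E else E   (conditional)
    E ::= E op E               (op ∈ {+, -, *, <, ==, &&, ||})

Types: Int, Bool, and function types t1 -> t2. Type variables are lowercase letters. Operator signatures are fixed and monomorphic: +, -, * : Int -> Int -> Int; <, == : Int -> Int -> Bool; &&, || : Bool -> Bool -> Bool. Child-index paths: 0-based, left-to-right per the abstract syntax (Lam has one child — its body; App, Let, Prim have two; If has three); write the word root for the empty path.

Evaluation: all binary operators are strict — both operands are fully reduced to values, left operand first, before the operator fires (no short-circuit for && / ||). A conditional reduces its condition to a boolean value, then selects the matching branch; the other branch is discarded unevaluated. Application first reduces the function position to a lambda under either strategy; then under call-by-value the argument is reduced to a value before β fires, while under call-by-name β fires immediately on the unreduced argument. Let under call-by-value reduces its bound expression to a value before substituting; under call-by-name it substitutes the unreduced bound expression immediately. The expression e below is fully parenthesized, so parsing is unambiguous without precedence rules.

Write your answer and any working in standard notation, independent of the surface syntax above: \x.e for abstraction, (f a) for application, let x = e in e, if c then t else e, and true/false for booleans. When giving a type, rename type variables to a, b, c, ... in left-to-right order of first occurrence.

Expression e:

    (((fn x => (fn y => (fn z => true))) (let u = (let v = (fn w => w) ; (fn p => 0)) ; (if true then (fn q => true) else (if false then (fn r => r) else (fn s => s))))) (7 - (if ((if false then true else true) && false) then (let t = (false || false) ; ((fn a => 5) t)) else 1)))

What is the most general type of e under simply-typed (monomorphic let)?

Answer: a -> Bool

Working:
\z._ : c -> Bool
\y._ : b -> c -> Bool
\x._ : a -> b -> c -> Bool
w : d
\w._ : d -> d
let v : d -> d
\p._ : e -> Int
let u : e -> Int
  unify Bool ~ Bool
\q._ : f -> Bool
  unify Bool ~ Bool
r : g
\r._ : g -> g
s : h
\s._ : h -> h
  unify g -> g ~ h -> h
  unify g ~ h
  unify h ~ h
  unify f -> Bool ~ h -> h
  unify f ~ h
  unify Bool ~ h
  unify a -> b -> c -> Bool ~ (Bool -> Bool) -> i
  unify a ~ Bool -> Bool
  unify b -> c -> Bool ~ i
_ _ : b -> c -> Bool
  unify Int ~ Int
  unify Bool ~ Bool
  unify Bool ~ Bool
  unify Bool ~ Bool
  unify Bool ~ Bool
  unify Bool ~ Bool
  unify Bool ~ Bool
  unify Bool ~ Bool
let t : Bool
\a._ : j -> Int
t : Bool
  unify j -> Int ~ Bool -> k
  unify j ~ Bool
  unify Int ~ k
_ _ : Int
  unify Int ~ Int
  unify Int ~ Int
  unify b -> c -> Bool ~ Int -> l
  unify b ~ Int
  unify c -> Bool ~ l
_ _ : c -> Bool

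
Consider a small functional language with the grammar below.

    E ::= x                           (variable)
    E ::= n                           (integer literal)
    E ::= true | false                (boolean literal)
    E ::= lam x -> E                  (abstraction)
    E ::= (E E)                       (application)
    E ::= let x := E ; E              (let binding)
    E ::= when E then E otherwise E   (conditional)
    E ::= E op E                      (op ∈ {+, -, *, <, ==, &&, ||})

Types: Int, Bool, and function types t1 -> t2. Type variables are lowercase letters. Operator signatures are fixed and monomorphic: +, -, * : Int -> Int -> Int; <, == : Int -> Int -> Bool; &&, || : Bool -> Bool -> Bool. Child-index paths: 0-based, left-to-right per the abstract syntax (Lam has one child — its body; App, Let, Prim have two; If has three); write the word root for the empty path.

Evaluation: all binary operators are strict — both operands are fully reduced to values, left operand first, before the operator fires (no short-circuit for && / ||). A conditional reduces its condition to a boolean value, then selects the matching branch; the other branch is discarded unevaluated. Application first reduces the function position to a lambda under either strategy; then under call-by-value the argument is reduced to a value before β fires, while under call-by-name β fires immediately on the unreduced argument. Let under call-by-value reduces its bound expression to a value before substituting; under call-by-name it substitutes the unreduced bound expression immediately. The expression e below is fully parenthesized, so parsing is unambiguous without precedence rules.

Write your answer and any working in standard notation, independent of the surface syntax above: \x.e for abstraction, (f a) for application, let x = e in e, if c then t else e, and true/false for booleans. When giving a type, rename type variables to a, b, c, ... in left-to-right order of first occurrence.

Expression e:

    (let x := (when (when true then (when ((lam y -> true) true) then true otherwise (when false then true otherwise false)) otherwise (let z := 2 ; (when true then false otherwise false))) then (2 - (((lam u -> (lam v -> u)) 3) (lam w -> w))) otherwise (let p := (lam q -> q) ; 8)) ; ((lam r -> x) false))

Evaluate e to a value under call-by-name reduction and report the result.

Derivation:
step 0: (let x = (if (if true then (if ((\y.true) true) then true else (if false then true else false)) else (let z = 2 in (if true then false else false))) then (2 - (((\u.(\v.u)) 3) (\w.w))) else (let p = (\q.q) in 8)) in ((\r.x) false))
step 1: [let@root] ((\r.(if (if true then (if ((\y.true) true) then true else (if false then true else false)) else (let z = 2 in (if true then false else false))) then (2 - (((\u.(\v.u)) 3) (\w.w))) else (let p = (\q.q) in 8))) false)
step 2: [beta@root] (if (if true then (if ((\y.true) true) then true else (if false then true else false)) else (let z = 2 in (if true then false else false))) then (2 - (((\u.(\v.u)) 3) (\w.w))) else (let p = (\q.q) in 8))
step 3: [if@0] (if (if ((\y.true) true) then true else (if false then true else false)) then (2 - (((\u.(\v.u)) 3) (\w.w))) else (let p = (\q.q) in 8))
step 4: [beta@0.0] (if (if true then true else (if false then true else false)) then (2 - (((\u.(\v.u)) 3) (\w.w))) else (let p = (\q.q) in 8))
step 5: [if@0] (if true then (2 - (((\u.(\v.u)) 3) (\w.w))) else (let p = (\q.q) in 8))
step 6: [if@root] (2 - (((\u.(\v.u)) 3) (\w.w)))
step 7: [beta@1.0] (2 - ((\v.3) (\w.w)))
step 8: [beta@1] (2 - 3)
step 9: [delta@root] -1

Answer: -1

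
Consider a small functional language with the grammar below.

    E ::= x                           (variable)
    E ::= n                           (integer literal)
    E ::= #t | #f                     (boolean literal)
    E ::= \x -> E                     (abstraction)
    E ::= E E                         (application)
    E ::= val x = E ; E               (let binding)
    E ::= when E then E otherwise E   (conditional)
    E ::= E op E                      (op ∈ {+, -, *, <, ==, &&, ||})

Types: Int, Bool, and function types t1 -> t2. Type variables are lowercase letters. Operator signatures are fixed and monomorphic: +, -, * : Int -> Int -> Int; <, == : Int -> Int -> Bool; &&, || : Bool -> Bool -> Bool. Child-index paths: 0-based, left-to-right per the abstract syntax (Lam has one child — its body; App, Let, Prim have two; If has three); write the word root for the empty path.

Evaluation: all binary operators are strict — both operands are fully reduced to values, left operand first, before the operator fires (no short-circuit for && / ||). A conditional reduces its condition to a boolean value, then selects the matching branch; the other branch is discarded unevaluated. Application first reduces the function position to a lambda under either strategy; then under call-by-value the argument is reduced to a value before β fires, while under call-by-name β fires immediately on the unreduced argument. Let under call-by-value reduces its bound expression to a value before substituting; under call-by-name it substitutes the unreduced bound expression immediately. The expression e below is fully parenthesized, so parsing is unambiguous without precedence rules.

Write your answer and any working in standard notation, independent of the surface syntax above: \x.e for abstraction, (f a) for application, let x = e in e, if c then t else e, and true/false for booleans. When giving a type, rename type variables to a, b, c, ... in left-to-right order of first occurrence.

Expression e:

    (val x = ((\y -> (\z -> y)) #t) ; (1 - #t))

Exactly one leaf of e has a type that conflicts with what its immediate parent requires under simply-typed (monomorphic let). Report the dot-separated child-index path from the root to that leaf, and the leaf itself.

Derivation:
y : a
\z._ : b -> a
\y._ : a -> b -> a
  unify a -> b -> a ~ Bool -> c
  unify a ~ Bool
  unify b -> Bool ~ c
_ _ : b -> Bool
let x : b -> Bool
  unify Int ~ Int
  unify Bool ~ Int
  FAIL: mismatch Bool ~ Int

Answer: 1.1 : true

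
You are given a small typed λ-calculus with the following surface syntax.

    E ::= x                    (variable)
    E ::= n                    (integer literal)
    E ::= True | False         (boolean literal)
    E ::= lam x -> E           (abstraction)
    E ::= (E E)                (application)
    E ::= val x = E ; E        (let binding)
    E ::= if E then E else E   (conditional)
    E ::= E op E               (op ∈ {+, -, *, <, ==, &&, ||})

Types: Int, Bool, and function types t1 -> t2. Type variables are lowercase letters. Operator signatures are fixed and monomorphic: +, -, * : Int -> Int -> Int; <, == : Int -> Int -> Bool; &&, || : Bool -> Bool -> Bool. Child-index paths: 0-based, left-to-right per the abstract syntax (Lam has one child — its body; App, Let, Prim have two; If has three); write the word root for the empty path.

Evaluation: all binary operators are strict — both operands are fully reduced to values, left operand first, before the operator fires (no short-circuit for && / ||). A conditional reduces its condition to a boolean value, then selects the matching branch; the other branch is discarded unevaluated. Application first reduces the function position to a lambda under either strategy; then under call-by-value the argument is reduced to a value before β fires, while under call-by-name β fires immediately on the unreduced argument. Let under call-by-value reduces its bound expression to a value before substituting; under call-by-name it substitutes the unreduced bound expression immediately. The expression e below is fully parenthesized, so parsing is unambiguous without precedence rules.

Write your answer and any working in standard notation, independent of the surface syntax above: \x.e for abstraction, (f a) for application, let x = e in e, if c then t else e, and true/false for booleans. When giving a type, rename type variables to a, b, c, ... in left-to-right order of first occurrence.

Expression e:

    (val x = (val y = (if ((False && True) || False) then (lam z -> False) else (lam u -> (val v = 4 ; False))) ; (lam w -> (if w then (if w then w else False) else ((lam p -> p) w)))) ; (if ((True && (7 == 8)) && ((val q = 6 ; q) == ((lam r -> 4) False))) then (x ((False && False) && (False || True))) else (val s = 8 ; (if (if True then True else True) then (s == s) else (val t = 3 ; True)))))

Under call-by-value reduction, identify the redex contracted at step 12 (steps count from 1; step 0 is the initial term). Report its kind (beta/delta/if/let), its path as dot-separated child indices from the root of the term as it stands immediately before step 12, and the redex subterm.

Answer: if at root : (if false then ((\w.(if w then (if w then w else false) else ((\p.p) w))) ((false && false) && (false || true))) else (let s = 8 in (if (if true then true else true) then (s == s) else (let t = 3 in true))))

Derivation:
step 0: (let x = (let y = (if ((false && true) || false) then (\z.false) else (\u.(let v = 4 in false))) in (\w.(if w then (if w then w else false) else ((\p.p) w)))) in (if ((true && (7 == 8)) && ((let q = 6 in q) == ((\r.4) false))) then (x ((false && false) && (false || true))) else (let s = 8 in (if (if true then true else true) then (s == s) else (let t = 3 in true)))))
step 1: [delta@0.0.0.0] (let x = (let y = (if (false || false) then (\z.false) else (\u.(let v = 4 in false))) in (\w.(if w then (if w then w else false) else ((\p.p) w)))) in (if ((true && (7 == 8)) && ((let q = 6 in q) == ((\r.4) false))) then (x ((false && false) && (false || true))) else (let s = 8 in (if (if true then true else true) then (s == s) else (let t = 3 in true)))))
step 2: [delta@0.0.0] (let x = (let y = (if false then (\z.false) else (\u.(let v = 4 in false))) in (\w.(if w then (if w then w else false) else ((\p.p) w)))) in (if ((true && (7 == 8)) && ((let q = 6 in q) == ((\r.4) false))) then (x ((false && false) && (false || true))) else (let s = 8 in (if (if true then true else true) then (s == s) else (let t = 3 in true)))))
step 3: [if@0.0] (let x = (let y = (\u.(let v = 4 in false)) in (\w.(if w then (if w then w else false) else ((\p.p) w)))) in (if ((true && (7 == 8)) && ((let q = 6 in q) == ((\r.4) false))) then (x ((false && false) && (false || true))) else (let s = 8 in (if (if true then true else true) then (s == s) else (let t = 3 in true)))))
step 4: [let@0] (let x = (\w.(if w then (if w then w else false) else ((\p.p) w))) in (if ((true && (7 == 8)) && ((let q = 6 in q) == ((\r.4) false))) then (x ((false && false) && (false || true))) else (let s = 8 in (if (if true then true else true) then (s == s) else (let t = 3 in true)))))
step 5: [let@root] (if ((true && (7 == 8)) && ((let q = 6 in q) == ((\r.4) false))) then ((\w.(if w then (if w then w else false) else ((\p.p) w))) ((false && false) && (false || true))) else (let s = 8 in (if (if true then true else true) then (s == s) else (let t = 3 in true))))
step 6: [delta@0.0.1] (if ((true && false) && ((let q = 6 in q) == ((\r.4) false))) then ((\w.(if w then (if w then w else false) else ((\p.p) w))) ((false && false) && (false || true))) else (let s = 8 in (if (if true then true else true) then (s == s) else (let t = 3 in true))))
step 7: [delta@0.0] (if (false && ((let q = 6 in q) == ((\r.4) false))) then ((\w.(if w then (if w then w else false) else ((\p.p) w))) ((false && false) && (false || true))) else (let s = 8 in (if (if true then true else true) then (s == s) else (let t = 3 in true))))
step 8: [let@0.1.0] (if (false && (6 == ((\r.4) false))) then ((\w.(if w then (if w then w else false) else ((\p.p) w))) ((false && false) && (false || true))) else (let s = 8 in (if (if true then true else true) then (s == s) else (let t = 3 in true))))
step 9: [beta@0.1.1] (if (false && (6 == 4)) then ((\w.(if w then (if w then w else false) else ((\p.p) w))) ((false && false) && (false || true))) else (let s = 8 in (if (if true then true else true) then (s == s) else (let t = 3 in true))))
step 10: [delta@0.1] (if (false && false) then ((\w.(if w then (if w then w else false) else ((\p.p) w))) ((false && false) && (false || true))) else (let s = 8 in (if (if true then true else true) then (s == s) else (let t = 3 in true))))
step 11: [delta@0] (if false then ((\w.(if w then (if w then w else false) else ((\p.p) w))) ((false && false) && (false || true))) else (let s = 8 in (if (if true then true else true) then (s == s) else (let t = 3 in true))))
step 12: [if@root] (let s = 8 in (if (if true then true else true) then (s == s) else (let t = 3 in true)))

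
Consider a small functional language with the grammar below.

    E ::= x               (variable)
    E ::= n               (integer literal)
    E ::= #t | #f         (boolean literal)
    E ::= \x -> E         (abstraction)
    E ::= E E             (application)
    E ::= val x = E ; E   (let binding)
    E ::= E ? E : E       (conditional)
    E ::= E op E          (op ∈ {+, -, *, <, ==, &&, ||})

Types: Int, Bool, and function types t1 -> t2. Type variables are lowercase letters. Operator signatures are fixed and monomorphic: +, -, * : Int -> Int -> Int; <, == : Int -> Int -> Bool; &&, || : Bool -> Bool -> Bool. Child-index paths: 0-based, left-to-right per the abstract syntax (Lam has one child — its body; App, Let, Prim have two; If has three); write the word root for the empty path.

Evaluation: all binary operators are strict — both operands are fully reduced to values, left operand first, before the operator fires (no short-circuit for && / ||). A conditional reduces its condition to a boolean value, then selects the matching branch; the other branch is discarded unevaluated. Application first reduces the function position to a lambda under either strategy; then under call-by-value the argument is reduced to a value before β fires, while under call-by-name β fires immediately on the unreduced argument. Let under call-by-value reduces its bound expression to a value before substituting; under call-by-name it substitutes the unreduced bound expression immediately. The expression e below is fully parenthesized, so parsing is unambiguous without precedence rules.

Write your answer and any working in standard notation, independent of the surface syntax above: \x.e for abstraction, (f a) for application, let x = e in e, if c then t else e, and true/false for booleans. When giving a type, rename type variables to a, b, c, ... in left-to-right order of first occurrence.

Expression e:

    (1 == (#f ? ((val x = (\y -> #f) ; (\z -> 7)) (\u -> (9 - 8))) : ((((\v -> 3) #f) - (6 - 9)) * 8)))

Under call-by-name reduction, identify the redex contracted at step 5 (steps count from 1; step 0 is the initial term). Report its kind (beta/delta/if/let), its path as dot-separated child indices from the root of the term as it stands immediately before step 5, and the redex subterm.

Answer: delta at 1 : (6 * 8)

Derivation:
step 0: (1 == (if false then ((let x = (\y.false) in (\z.7)) (\u.(9 - 8))) else ((((\v.3) false) - (6 - 9)) * 8)))
step 1: [if@1] (1 == ((((\v.3) false) - (6 - 9)) * 8))
step 2: [beta@1.0.0] (1 == ((3 - (6 - 9)) * 8))
step 3: [delta@1.0.1] (1 == ((3 - -3) * 8))
step 4: [delta@1.0] (1 == (6 * 8))
step 5: [delta@1] (1 == 48)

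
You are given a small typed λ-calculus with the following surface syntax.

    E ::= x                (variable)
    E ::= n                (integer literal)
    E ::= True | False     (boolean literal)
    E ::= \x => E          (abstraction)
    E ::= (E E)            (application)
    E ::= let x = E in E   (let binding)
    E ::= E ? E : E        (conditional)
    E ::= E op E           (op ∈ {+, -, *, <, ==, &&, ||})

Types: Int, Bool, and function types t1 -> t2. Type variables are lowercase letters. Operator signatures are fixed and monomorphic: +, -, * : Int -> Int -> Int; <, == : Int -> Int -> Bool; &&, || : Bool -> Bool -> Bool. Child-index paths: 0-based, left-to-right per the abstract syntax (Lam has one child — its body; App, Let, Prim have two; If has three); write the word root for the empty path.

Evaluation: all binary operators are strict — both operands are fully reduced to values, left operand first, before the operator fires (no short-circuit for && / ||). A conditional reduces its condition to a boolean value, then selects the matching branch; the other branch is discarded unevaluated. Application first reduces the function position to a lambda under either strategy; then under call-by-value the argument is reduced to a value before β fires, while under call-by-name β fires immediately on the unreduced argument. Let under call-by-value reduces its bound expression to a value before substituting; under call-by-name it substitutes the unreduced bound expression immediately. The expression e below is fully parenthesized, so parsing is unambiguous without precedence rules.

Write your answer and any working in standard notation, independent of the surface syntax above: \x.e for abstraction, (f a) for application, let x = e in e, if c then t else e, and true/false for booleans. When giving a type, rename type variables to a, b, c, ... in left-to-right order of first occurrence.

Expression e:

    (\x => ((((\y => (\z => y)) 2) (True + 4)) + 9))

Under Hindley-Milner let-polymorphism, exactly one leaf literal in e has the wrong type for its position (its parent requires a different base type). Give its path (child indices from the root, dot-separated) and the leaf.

Working:
y : b
\z._ : c -> b
\y._ : b -> c -> b
  unify b -> c -> b ~ Int -> d
  unify b ~ Int
  unify c -> Int ~ d
_ _ : c -> Int
  unify Bool ~ Int
  FAIL: mismatch Bool ~ Int

Answer: 0.0.1.0 : true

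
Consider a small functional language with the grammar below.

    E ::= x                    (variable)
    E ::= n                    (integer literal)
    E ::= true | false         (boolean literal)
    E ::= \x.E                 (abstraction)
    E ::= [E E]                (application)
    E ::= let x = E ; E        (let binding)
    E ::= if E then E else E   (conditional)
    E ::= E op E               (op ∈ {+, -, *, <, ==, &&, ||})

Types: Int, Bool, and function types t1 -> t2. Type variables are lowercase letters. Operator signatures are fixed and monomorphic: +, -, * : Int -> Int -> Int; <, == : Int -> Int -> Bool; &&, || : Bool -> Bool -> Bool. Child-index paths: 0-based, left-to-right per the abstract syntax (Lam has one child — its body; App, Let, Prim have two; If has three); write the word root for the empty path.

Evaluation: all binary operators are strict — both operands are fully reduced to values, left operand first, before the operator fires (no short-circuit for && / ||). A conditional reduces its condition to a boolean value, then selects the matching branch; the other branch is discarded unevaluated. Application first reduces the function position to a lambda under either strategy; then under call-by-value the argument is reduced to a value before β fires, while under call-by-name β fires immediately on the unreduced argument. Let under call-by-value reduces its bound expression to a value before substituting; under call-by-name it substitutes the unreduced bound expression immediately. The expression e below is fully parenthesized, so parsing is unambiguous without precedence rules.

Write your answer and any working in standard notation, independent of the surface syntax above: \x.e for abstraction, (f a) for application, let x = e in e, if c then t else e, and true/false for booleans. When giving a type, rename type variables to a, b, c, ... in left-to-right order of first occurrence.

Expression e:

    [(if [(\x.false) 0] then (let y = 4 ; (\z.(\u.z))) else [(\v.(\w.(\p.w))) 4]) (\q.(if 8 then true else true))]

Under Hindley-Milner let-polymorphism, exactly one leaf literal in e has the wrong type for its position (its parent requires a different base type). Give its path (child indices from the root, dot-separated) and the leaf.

Trace:
\x._ : a -> Bool
  unify a -> Bool ~ Int -> b
  unify a ~ Int
  unify Bool ~ b
_ _ : Bool
  unify Bool ~ Bool
let y : Int
z : c
\u._ : d -> c
\z._ : c -> d -> c
w : f
\p._ : g -> f
\w._ : f -> g -> f
\v._ : e -> f -> g -> f
  unify e -> f -> g -> f ~ Int -> h
  unify e ~ Int
  unify f -> g -> f ~ h
_ _ : f -> g -> f
  unify c -> d -> c ~ f -> g -> f
  unify c ~ f
  unify d -> f ~ g -> f
  unify d ~ g
  unify f ~ f
  unify Int ~ Bool
  FAIL: mismatch Int ~ Bool

Answer: 1.0.0 : 8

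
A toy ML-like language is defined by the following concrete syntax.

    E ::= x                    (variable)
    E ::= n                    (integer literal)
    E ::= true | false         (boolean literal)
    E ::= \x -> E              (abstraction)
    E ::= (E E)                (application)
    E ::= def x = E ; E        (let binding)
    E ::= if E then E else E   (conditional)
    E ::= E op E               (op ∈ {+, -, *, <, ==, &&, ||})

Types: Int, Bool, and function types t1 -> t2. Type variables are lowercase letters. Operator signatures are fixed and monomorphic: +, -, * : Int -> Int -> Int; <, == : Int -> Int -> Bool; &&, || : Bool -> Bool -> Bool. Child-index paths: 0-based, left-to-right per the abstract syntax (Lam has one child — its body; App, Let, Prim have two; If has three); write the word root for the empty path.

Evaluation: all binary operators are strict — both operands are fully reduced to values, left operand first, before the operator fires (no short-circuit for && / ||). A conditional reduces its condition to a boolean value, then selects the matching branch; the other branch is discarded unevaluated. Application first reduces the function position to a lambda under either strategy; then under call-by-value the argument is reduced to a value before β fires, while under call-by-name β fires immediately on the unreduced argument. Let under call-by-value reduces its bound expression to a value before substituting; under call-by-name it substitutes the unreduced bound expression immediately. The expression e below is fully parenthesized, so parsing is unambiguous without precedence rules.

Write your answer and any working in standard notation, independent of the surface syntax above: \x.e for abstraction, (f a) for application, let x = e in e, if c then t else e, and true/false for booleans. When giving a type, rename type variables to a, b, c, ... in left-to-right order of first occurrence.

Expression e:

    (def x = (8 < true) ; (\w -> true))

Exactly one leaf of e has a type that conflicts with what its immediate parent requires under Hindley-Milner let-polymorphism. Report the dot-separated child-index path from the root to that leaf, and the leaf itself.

Working:
  unify Int ~ Int
  unify Bool ~ Int
  FAIL: mismatch Bool ~ Int

Answer: 0.1 : true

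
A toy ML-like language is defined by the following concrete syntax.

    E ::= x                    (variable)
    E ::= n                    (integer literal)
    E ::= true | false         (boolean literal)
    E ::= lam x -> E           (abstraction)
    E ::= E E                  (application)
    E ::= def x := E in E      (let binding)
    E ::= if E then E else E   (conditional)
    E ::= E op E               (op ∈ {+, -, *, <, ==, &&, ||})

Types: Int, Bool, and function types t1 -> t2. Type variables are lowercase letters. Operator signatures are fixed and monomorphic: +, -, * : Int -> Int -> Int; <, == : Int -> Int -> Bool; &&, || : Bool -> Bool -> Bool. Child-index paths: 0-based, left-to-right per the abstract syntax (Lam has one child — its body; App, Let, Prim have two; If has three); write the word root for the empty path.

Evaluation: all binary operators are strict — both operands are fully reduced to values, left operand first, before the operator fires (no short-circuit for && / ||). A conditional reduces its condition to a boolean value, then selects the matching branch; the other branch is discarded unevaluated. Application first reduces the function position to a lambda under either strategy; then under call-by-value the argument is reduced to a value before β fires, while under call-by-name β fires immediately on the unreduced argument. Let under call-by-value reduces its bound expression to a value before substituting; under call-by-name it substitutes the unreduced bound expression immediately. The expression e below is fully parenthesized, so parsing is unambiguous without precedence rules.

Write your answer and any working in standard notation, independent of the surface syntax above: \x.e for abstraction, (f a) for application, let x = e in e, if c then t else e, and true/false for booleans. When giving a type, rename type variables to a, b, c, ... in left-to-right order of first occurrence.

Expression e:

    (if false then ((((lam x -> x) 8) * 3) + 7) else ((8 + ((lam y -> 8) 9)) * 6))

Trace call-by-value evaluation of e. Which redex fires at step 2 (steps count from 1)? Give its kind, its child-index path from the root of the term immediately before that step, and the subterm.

Answer: beta at 0.1 : ((\y.8) 9)

Working:
step 0: (if false then ((((\x.x) 8) * 3) + 7) else ((8 + ((\y.8) 9)) * 6))
step 1: [if@root] ((8 + ((\y.8) 9)) * 6)
step 2: [beta@0.1] ((8 + 8) * 6)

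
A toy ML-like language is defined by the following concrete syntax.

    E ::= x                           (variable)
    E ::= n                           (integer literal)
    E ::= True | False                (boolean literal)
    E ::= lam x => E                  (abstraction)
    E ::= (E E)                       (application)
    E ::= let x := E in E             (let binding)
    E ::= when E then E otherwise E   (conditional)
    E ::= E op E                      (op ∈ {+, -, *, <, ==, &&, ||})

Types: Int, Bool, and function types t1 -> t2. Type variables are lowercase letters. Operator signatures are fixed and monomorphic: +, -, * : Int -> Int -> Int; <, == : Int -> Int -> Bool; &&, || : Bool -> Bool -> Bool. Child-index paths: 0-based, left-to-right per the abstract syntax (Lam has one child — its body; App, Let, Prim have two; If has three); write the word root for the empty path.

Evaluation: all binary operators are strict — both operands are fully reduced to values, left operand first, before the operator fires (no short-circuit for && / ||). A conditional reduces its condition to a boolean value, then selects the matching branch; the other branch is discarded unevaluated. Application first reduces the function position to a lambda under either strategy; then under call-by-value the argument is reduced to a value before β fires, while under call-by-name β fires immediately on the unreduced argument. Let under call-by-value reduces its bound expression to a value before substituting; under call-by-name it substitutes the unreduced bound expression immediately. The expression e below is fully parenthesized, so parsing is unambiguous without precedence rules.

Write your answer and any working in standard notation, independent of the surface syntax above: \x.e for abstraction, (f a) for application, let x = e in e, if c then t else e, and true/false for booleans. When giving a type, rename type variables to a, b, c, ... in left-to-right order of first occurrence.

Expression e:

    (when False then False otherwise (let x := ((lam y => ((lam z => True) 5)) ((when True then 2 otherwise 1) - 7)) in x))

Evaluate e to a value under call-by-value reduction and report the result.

Derivation:
step 0: (if false then false else (let x = ((\y.((\z.true) 5)) ((if true then 2 else 1) - 7)) in x))
step 1: [if@root] (let x = ((\y.((\z.true) 5)) ((if true then 2 else 1) - 7)) in x)
step 2: [if@0.1.0] (let x = ((\y.((\z.true) 5)) (2 - 7)) in x)
step 3: [delta@0.1] (let x = ((\y.((\z.true) 5)) -5) in x)
step 4: [beta@0] (let x = ((\z.true) 5) in x)
step 5: [beta@0] (let x = true in x)
step 6: [let@root] true

Answer: true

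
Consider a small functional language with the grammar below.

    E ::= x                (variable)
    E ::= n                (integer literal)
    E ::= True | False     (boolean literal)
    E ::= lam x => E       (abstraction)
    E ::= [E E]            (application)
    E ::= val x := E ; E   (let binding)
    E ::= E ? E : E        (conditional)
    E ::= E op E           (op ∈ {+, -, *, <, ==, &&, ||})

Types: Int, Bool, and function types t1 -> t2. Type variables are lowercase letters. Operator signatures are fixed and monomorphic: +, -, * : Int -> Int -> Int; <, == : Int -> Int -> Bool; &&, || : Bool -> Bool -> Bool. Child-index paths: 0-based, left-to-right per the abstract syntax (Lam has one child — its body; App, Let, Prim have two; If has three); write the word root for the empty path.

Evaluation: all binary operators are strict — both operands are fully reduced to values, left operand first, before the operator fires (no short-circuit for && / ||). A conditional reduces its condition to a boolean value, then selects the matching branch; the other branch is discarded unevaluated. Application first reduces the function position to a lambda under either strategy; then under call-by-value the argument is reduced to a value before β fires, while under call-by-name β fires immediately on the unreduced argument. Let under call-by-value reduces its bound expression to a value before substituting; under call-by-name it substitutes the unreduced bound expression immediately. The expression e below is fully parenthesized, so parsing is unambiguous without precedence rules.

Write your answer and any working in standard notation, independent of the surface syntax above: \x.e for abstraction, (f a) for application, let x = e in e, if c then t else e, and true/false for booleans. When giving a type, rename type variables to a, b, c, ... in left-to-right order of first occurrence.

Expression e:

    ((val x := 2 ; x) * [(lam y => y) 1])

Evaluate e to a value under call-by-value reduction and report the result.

Answer: 2

Working:
step 0: ((let x = 2 in x) * ((\y.y) 1))
step 1: [let@0] (2 * ((\y.y) 1))
step 2: [beta@1] (2 * 1)
step 3: [delta@root] 2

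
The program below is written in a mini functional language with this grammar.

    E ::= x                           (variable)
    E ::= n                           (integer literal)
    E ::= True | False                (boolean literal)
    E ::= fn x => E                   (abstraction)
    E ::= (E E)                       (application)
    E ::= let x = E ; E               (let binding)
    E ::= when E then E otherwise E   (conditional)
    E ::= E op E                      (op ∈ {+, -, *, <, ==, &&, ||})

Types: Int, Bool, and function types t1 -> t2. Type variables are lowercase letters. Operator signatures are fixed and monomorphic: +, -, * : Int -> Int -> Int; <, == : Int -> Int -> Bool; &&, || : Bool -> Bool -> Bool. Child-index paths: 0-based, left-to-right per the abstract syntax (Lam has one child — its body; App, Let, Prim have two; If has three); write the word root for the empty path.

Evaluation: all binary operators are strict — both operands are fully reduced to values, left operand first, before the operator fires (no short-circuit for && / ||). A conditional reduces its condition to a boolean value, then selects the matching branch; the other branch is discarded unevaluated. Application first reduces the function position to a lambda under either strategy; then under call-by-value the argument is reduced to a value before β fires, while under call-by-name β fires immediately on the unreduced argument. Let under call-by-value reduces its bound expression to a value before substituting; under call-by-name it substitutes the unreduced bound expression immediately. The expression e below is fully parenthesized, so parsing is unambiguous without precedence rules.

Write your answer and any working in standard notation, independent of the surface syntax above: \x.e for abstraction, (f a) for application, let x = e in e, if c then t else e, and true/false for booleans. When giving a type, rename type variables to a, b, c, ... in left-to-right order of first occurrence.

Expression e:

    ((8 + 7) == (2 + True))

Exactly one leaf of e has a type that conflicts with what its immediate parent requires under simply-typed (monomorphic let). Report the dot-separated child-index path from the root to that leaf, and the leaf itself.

Working:
  unify Int ~ Int
  unify Int ~ Int
  unify Int ~ Int
  unify Int ~ Int
  unify Bool ~ Int
  FAIL: mismatch Bool ~ Int

Answer: 1.1 : true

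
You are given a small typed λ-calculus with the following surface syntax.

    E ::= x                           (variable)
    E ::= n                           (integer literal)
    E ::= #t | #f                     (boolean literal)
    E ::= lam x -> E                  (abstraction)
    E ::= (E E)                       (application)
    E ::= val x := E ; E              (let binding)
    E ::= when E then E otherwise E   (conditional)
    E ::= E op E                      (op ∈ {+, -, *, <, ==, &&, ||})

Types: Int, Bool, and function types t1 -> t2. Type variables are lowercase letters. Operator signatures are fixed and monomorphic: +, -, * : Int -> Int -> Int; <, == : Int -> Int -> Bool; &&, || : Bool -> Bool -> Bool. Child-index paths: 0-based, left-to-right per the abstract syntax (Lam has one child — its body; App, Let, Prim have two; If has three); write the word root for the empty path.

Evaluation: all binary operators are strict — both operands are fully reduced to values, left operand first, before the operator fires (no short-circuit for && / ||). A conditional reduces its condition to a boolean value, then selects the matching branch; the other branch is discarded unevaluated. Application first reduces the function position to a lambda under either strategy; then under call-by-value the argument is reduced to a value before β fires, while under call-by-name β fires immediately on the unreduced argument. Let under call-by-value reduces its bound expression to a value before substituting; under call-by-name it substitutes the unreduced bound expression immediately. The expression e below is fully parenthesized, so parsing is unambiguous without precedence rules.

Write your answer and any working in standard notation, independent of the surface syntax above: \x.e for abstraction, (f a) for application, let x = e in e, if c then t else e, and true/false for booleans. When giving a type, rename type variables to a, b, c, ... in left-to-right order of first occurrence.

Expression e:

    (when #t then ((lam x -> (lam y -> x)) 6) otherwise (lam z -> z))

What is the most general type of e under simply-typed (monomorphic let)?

Working:
  unify Bool ~ Bool
x : a
\y._ : b -> a
\x._ : a -> b -> a
  unify a -> b -> a ~ Int -> c
  unify a ~ Int
  unify b -> Int ~ c
_ _ : b -> Int
z : d
\z._ : d -> d
  unify b -> Int ~ d -> d
  unify b ~ d
  unify Int ~ d

Answer: Int -> Int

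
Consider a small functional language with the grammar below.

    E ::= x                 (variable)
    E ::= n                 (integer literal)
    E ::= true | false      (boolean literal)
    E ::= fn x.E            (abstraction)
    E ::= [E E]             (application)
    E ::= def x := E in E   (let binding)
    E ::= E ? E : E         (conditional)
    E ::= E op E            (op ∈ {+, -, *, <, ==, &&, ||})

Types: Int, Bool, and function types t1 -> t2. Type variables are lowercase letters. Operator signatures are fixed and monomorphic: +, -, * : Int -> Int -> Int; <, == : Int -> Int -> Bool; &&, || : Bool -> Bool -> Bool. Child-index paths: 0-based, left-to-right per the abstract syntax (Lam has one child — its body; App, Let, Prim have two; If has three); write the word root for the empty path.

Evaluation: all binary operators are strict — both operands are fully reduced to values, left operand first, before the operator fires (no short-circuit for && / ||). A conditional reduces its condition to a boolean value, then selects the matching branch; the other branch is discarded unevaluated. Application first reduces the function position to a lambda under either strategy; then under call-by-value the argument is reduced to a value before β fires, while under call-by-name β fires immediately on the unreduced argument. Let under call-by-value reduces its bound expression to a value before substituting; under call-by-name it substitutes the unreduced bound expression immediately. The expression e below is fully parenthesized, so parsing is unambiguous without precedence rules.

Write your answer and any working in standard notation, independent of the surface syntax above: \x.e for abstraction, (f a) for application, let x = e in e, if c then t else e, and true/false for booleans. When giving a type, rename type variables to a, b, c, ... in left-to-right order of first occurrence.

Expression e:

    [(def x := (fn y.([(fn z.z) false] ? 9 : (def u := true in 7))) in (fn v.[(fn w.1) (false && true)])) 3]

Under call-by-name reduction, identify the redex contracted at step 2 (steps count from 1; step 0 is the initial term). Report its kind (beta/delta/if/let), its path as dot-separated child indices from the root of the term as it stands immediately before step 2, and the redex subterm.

Answer: beta at root : ((\v.((\w.1) (false && true))) 3)

Working:
step 0: ((let x = (\y.(if ((\z.z) false) then 9 else (let u = true in 7))) in (\v.((\w.1) (false && true)))) 3)
step 1: [let@0] ((\v.((\w.1) (false && true))) 3)
step 2: [beta@root] ((\w.1) (false && true))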